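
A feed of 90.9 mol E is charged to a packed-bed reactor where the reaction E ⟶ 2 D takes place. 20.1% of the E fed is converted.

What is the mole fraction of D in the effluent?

E reacted = 0.201 × 90.9 = 18.27 mol; ν_E = −1, so ξ = 18.27/1 = 18.27 mol.
Outlet amounts (n = n₀ + ν ξ):
  E: 90.9 − 1(18.27) = 72.63
  D: 0 + 2(18.27) = 36.54
Total out = 109.2 mol; y_D = 36.54 / 109.2 = 0.3347.

0.335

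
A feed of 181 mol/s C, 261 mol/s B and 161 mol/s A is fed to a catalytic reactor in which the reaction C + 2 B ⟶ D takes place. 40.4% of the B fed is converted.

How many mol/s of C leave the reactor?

B reacted = 0.404 × 261 = 105.4 mol/s; ν_B = −2, so ξ = 105.4/2 = 52.72 mol/s.
Outlet amounts (n = n₀ + ν ξ):
  C: 181 − 1(52.72) = 128.3
  B: 261 − 2(52.72) = 155.6
  D: 0 + 1(52.72) = 52.72
  A: 161 (inert)

128 mol/s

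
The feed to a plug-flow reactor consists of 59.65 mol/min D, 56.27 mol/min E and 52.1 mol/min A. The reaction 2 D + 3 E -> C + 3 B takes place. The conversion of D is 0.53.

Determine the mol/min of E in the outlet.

8.85 mol/min

D reacted = 0.53 × 59.65 = 31.61 mol/min; ν_D = −2, so ξ = 31.61/2 = 15.81 mol/min.
Outlet amounts (n = n₀ + ν ξ):
  D: 59.65 − 2(15.81) = 28.04
  E: 56.27 − 3(15.81) = 8.848
  C: 0 + 1(15.81) = 15.81
  B: 0 + 3(15.81) = 47.42
  A: 52.1 (inert)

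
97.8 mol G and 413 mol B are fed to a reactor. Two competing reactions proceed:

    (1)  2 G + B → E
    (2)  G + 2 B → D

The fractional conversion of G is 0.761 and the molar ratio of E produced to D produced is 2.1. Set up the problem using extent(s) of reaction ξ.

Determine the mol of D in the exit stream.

14.3 mol

Conversion of G: G consumed = 0.761 × 97.8 = 74.43 mol = 2ξ₁ + 1ξ₂.
Selectivity: 1ξ₁ / (1ξ₂) = 2.1 → ξ₁ = 2.1 ξ₂.
Substitute: (2·2.1 + 1) ξ₂ = 74.43 → ξ₂ = 14.31 mol, ξ₁ = 30.06 mol.
Outlet amounts (n = n₀ + Σ ν·ξ):
  G: 97.8 − 2(30.06) − 1(14.31) = 23.37
  B: 413 − 1(30.06) − 2(14.31) = 354.3
  E: 0 + 1(30.06) = 30.06
  D: 0 + 1(14.31) = 14.31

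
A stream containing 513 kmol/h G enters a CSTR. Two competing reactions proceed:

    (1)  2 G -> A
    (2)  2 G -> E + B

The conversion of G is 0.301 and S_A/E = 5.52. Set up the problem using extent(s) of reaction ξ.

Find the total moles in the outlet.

448 kmol/h

Conversion of G: G consumed = 0.301 × 513 = 154.4 kmol/h = 2ξ₁ + 2ξ₂.
Selectivity: 1ξ₁ / (1ξ₂) = 5.52 → ξ₁ = 5.52 ξ₂.
Substitute: (2·5.52 + 2) ξ₂ = 154.4 → ξ₂ = 11.84 kmol/h, ξ₁ = 65.37 kmol/h.
Outlet amounts (n = n₀ + Σ ν·ξ):
  G: 513 − 2(65.37) − 2(11.84) = 358.6
  A: 0 + 1(65.37) = 65.37
  E: 0 + 1(11.84) = 11.84
  B: 0 + 1(11.84) = 11.84
Total out = 358.6 + 65.37 + 11.84 + 11.84 = 447.6 kmol/h.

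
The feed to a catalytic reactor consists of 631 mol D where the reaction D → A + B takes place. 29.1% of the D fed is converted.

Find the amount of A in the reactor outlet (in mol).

D reacted = 0.291 × 631 = 183.6 mol; ν_D = −1, so ξ = 183.6/1 = 183.6 mol.
Outlet amounts (n = n₀ + ν ξ):
  D: 631 − 1(183.6) = 447.4
  A: 0 + 1(183.6) = 183.6
  B: 0 + 1(183.6) = 183.6

184 mol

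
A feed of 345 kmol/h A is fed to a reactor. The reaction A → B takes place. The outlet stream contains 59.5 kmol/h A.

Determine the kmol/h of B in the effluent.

286 kmol/h

For A: n = n₀ − 1ξ → 59.5 = 345 − 1ξ, giving ξ = 285.5 kmol/h.
Outlet amounts (n = n₀ + ν ξ):
  A: 345 − 1(285.5) = 59.5
  B: 0 + 1(285.5) = 285.5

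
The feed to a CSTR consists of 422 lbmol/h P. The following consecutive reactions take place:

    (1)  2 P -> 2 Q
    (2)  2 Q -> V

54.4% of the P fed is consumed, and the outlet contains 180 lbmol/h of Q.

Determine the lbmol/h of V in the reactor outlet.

Conversion of P: P consumed = 2ξ₁ = 0.544 × 422 → ξ₁ = 114.8 lbmol/h.
Q balance: n_Q = 0 + 2ξ₁ − 2ξ₂ = 180 → ξ₂ = (2·114.8 − 180)/2 = 24.78 lbmol/h.
Outlet amounts (n = n₀ + Σ ν·ξ):
  P: 422 − 2(114.8) = 192.4
  Q: 0 + 2(114.8) − 2(24.78) = 180
  V: 0 + 1(24.78) = 24.78

24.8 lbmol/h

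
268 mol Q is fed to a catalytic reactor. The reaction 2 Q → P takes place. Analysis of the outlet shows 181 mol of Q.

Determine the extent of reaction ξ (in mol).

For Q: n = n₀ − 2ξ → 181 = 268 − 2ξ, giving ξ = 43.5 mol.
Outlet amounts (n = n₀ + ν ξ):
  Q: 268 − 2(43.5) = 181
  P: 0 + 1(43.5) = 43.5

ξ = 43.5 mol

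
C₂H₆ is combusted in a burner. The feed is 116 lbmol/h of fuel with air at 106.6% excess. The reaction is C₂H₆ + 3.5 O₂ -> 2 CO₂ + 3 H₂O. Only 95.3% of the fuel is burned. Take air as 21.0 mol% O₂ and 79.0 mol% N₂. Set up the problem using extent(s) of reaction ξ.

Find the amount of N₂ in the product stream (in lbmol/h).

3160 lbmol/h

Stoichiometric O₂ = 3.5 × 116 = 406 lbmol/h; O₂ fed = 406 × 2.066 = 838.8 lbmol/h.
N₂ fed = 838.8 × 79/21 = 3155 lbmol/h.
Fuel reacted = 0.953 × 116 → ξ = 110.5 lbmol/h.
Outlet (n = n₀ + ν ξ):
  C₂H₆: 116 − 1(110.5) = 5.452
  O₂: 838.8 − 3.5(110.5) = 451.9
  N₂: 3155 (inert)
  CO₂: 0 + 2(110.5) = 221.1
  H₂O: 0 + 3(110.5) = 331.6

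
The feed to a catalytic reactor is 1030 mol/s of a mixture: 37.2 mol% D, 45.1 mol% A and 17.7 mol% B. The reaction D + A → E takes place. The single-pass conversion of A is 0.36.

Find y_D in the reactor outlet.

0.25

A reacted = 0.36 × 464.5 = 167.2 mol/s; ν_A = −1, so ξ = 167.2/1 = 167.2 mol/s.
Outlet amounts (n = n₀ + ν ξ):
  D: 383.2 − 1(167.2) = 215.9
  A: 464.5 − 1(167.2) = 297.3
  E: 0 + 1(167.2) = 167.2
  B: 182.3 (inert)
Total out = 862.8 mol/s; y_D = 215.9 / 862.8 = 0.2503.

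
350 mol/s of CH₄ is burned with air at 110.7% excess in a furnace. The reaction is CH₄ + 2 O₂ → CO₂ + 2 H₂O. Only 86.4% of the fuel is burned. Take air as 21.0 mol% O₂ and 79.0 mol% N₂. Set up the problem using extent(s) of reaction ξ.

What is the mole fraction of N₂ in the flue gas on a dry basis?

Stoichiometric O₂ = 2 × 350 = 700 mol/s; O₂ fed = 700 × 2.107 = 1475 mol/s.
N₂ fed = 1475 × 79/21 = 5548 mol/s.
Fuel reacted = 0.864 × 350 → ξ = 302.4 mol/s.
Outlet (n = n₀ + ν ξ):
  CH₄: 350 − 1(302.4) = 47.6
  O₂: 1475 − 2(302.4) = 870.1
  N₂: 5548 (inert)
  CO₂: 0 + 1(302.4) = 302.4
  H₂O: 0 + 2(302.4) = 604.8
Dry total = 6769 mol/s; y_N₂ (dry) = 5548 / 6769 = 0.8197.

0.82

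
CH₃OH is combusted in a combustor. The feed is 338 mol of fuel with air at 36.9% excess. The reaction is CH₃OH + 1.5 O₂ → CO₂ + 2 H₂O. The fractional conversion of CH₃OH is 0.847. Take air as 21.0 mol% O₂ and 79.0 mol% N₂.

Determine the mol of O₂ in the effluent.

Stoichiometric O₂ = 1.5 × 338 = 507 mol; O₂ fed = 507 × 1.369 = 694.1 mol.
N₂ fed = 694.1 × 79/21 = 2611 mol.
Fuel reacted = 0.847 × 338 → ξ = 286.3 mol.
Outlet (n = n₀ + ν ξ):
  CH₃OH: 338 − 1(286.3) = 51.71
  O₂: 694.1 − 1.5(286.3) = 264.7
  N₂: 2611 (inert)
  CO₂: 0 + 1(286.3) = 286.3
  H₂O: 0 + 2(286.3) = 572.6

265 mol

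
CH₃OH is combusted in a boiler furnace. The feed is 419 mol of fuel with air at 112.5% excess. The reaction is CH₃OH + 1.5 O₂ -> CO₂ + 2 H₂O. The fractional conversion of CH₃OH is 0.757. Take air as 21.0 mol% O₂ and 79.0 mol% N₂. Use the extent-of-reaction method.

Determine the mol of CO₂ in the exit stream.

Stoichiometric O₂ = 1.5 × 419 = 628.5 mol; O₂ fed = 628.5 × 2.125 = 1336 mol.
N₂ fed = 1336 × 79/21 = 5024 mol.
Fuel reacted = 0.757 × 419 → ξ = 317.2 mol.
Outlet (n = n₀ + ν ξ):
  CH₃OH: 419 − 1(317.2) = 101.8
  O₂: 1336 − 1.5(317.2) = 859.8
  N₂: 5024 (inert)
  CO₂: 0 + 1(317.2) = 317.2
  H₂O: 0 + 2(317.2) = 634.4

317 mol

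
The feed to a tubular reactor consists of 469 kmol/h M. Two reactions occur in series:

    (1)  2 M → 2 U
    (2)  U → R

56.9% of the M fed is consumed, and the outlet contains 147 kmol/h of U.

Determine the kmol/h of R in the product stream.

120 kmol/h

Conversion of M: M consumed = 2ξ₁ = 0.569 × 469 → ξ₁ = 133.4 kmol/h.
U balance: n_U = 0 + 2ξ₁ − 1ξ₂ = 147 → ξ₂ = (2·133.4 − 147)/1 = 119.9 kmol/h.
Outlet amounts (n = n₀ + Σ ν·ξ):
  M: 469 − 2(133.4) = 202.1
  U: 0 + 2(133.4) − 1(119.9) = 147
  R: 0 + 1(119.9) = 119.9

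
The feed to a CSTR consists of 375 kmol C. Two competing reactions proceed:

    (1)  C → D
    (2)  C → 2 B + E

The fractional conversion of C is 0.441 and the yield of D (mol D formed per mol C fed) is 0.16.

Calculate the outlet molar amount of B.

Yield of D: 1ξ₁ / 375 = 0.16 → ξ₁ = 60 kmol.
Conversion of C: 1ξ₁ + 1ξ₂ = 0.441 × 375 = 165.4 → ξ₂ = 105.4 kmol.
Outlet amounts (n = n₀ + Σ ν·ξ):
  C: 375 − 1(60) − 1(105.4) = 209.6
  D: 0 + 1(60) = 60
  B: 0 + 2(105.4) = 210.8
  E: 0 + 1(105.4) = 105.4

211 kmol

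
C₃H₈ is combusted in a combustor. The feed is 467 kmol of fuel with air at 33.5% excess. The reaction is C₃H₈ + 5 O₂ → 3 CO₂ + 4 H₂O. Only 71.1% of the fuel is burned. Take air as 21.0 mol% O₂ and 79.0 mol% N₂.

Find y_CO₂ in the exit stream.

Stoichiometric O₂ = 5 × 467 = 2335 kmol; O₂ fed = 2335 × 1.335 = 3117 kmol.
N₂ fed = 3117 × 79/21 = 11730 kmol.
Fuel reacted = 0.711 × 467 → ξ = 332 kmol.
Outlet (n = n₀ + ν ξ):
  C₃H₈: 467 − 1(332) = 135
  O₂: 3117 − 5(332) = 1457
  N₂: 11730 (inert)
  CO₂: 0 + 3(332) = 996.1
  H₂O: 0 + 4(332) = 1328
Total out = 15640 kmol; y_CO₂ = 996.1 / 15640 = 0.06368.

0.0637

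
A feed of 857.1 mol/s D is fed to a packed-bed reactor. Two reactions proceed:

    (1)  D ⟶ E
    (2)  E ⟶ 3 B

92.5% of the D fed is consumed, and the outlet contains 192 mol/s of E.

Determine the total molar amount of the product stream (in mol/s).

2060 mol/s

Conversion of D: D consumed = 1ξ₁ = 0.925 × 857.1 → ξ₁ = 792.8 mol/s.
E balance: n_E = 0 + 1ξ₁ − 1ξ₂ = 192 → ξ₂ = (1·792.8 − 192)/1 = 600.8 mol/s.
Outlet amounts (n = n₀ + Σ ν·ξ):
  D: 857.1 − 1(792.8) = 64.28
  E: 0 + 1(792.8) − 1(600.8) = 192
  B: 0 + 3(600.8) = 1802
Total out = 64.28 + 192 + 1802 = 2059 mol/s.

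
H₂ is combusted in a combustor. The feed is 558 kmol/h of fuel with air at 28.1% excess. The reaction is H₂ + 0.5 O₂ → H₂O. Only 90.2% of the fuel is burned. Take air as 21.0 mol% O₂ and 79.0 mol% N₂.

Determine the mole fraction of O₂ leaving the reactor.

0.0527

Stoichiometric O₂ = 0.5 × 558 = 279 kmol/h; O₂ fed = 279 × 1.281 = 357.4 kmol/h.
N₂ fed = 357.4 × 79/21 = 1345 kmol/h.
Fuel reacted = 0.902 × 558 → ξ = 503.3 kmol/h.
Outlet (n = n₀ + ν ξ):
  H₂: 558 − 1(503.3) = 54.68
  O₂: 357.4 − 0.5(503.3) = 105.7
  N₂: 1345 (inert)
  H₂O: 0 + 1(503.3) = 503.3
Total out = 2008 kmol/h; y_O₂ = 105.7 / 2008 = 0.05265.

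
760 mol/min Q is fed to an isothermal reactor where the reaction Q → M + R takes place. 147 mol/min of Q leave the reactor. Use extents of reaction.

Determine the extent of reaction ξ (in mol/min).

For Q: n = n₀ − 1ξ → 147 = 760 − 1ξ, giving ξ = 613 mol/min.
Outlet amounts (n = n₀ + ν ξ):
  Q: 760 − 1(613) = 147
  M: 0 + 1(613) = 613
  R: 0 + 1(613) = 613

ξ = 613 mol/min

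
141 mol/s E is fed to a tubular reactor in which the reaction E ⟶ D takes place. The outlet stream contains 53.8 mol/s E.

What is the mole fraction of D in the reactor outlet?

For E: n = n₀ − 1ξ → 53.8 = 141 − 1ξ, giving ξ = 87.2 mol/s.
Outlet amounts (n = n₀ + ν ξ):
  E: 141 − 1(87.2) = 53.8
  D: 0 + 1(87.2) = 87.2
Total out = 141 mol/s; y_D = 87.2 / 141 = 0.6184.

0.618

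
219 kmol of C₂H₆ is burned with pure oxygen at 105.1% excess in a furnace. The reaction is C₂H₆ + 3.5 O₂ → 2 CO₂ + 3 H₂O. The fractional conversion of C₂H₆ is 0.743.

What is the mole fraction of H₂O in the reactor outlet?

Stoichiometric O₂ = 3.5 × 219 = 766.5 kmol; O₂ fed = 766.5 × 2.051 = 1572 kmol.
Fuel reacted = 0.743 × 219 → ξ = 162.7 kmol.
Outlet (n = n₀ + ν ξ):
  C₂H₆: 219 − 1(162.7) = 56.28
  O₂: 1572 − 3.5(162.7) = 1003
  CO₂: 0 + 2(162.7) = 325.4
  H₂O: 0 + 3(162.7) = 488.2
Total out = 1872 kmol; y_H₂O = 488.2 / 1872 = 0.2607.

0.261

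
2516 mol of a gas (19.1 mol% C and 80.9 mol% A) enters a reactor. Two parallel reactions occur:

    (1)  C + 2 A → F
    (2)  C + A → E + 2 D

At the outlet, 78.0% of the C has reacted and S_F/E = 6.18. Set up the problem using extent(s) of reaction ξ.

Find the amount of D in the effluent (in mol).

Conversion of C: C consumed = 0.78 × 480.6 = 374.8 mol = 1ξ₁ + 1ξ₂.
Selectivity: 1ξ₁ / (1ξ₂) = 6.18 → ξ₁ = 6.18 ξ₂.
Substitute: (1·6.18 + 1) ξ₂ = 374.8 → ξ₂ = 52.21 mol, ξ₁ = 322.6 mol.
Outlet amounts (n = n₀ + Σ ν·ξ):
  C: 480.6 − 1(322.6) − 1(52.21) = 105.7
  A: 2035 − 2(322.6) − 1(52.21) = 1338
  F: 0 + 1(322.6) = 322.6
  E: 0 + 1(52.21) = 52.21
  D: 0 + 2(52.21) = 104.4

104 mol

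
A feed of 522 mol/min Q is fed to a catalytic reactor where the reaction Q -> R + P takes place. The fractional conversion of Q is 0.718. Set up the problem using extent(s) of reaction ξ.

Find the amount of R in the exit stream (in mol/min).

375 mol/min

Q reacted = 0.718 × 522 = 374.8 mol/min; ν_Q = −1, so ξ = 374.8/1 = 374.8 mol/min.
Outlet amounts (n = n₀ + ν ξ):
  Q: 522 − 1(374.8) = 147.2
  R: 0 + 1(374.8) = 374.8
  P: 0 + 1(374.8) = 374.8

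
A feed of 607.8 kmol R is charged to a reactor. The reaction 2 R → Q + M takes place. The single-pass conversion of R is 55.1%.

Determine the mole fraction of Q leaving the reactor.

0.276

R reacted = 0.551 × 607.8 = 334.9 kmol; ν_R = −2, so ξ = 334.9/2 = 167.4 kmol.
Outlet amounts (n = n₀ + ν ξ):
  R: 607.8 − 2(167.4) = 272.9
  Q: 0 + 1(167.4) = 167.4
  M: 0 + 1(167.4) = 167.4
Total out = 607.8 kmol; y_Q = 167.4 / 607.8 = 0.2755.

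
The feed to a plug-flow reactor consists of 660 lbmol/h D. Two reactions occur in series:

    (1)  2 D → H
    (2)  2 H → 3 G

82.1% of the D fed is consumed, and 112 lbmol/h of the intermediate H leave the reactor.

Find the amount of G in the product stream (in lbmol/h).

238 lbmol/h

Conversion of D: D consumed = 2ξ₁ = 0.821 × 660 → ξ₁ = 270.9 lbmol/h.
H balance: n_H = 0 + 1ξ₁ − 2ξ₂ = 112 → ξ₂ = (1·270.9 − 112)/2 = 79.47 lbmol/h.
Outlet amounts (n = n₀ + Σ ν·ξ):
  D: 660 − 2(270.9) = 118.1
  H: 0 + 1(270.9) − 2(79.47) = 112
  G: 0 + 3(79.47) = 238.4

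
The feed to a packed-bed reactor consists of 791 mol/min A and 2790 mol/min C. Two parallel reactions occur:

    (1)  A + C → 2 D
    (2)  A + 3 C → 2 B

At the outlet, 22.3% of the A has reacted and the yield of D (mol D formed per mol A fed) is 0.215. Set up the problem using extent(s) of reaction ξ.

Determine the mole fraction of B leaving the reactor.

Yield of D: 2ξ₁ / 791 = 0.215 → ξ₁ = 85.03 mol/min.
Conversion of A: 1ξ₁ + 1ξ₂ = 0.223 × 791 = 176.4 → ξ₂ = 91.36 mol/min.
Outlet amounts (n = n₀ + Σ ν·ξ):
  A: 791 − 1(85.03) − 1(91.36) = 614.6
  C: 2790 − 1(85.03) − 3(91.36) = 2431
  D: 0 + 2(85.03) = 170.1
  B: 0 + 2(91.36) = 182.7
Total out = 3398 mol/min; y_B = 182.7 / 3398 = 0.05377.

0.0538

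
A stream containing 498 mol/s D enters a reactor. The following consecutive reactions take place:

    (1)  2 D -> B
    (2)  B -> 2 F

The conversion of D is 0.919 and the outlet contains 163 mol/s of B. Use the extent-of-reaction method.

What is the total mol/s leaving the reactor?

Conversion of D: D consumed = 2ξ₁ = 0.919 × 498 → ξ₁ = 228.8 mol/s.
B balance: n_B = 0 + 1ξ₁ − 1ξ₂ = 163 → ξ₂ = (1·228.8 − 163)/1 = 65.83 mol/s.
Outlet amounts (n = n₀ + Σ ν·ξ):
  D: 498 − 2(228.8) = 40.34
  B: 0 + 1(228.8) − 1(65.83) = 163
  F: 0 + 2(65.83) = 131.7
Total out = 40.34 + 163 + 131.7 = 335 mol/s.

335 mol/s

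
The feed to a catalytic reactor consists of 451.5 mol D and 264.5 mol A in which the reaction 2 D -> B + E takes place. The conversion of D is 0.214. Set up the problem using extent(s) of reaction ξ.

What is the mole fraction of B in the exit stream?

D reacted = 0.214 × 451.5 = 96.62 mol; ν_D = −2, so ξ = 96.62/2 = 48.31 mol.
Outlet amounts (n = n₀ + ν ξ):
  D: 451.5 − 2(48.31) = 354.9
  B: 0 + 1(48.31) = 48.31
  E: 0 + 1(48.31) = 48.31
  A: 264.5 (inert)
Total out = 716 mol; y_B = 48.31 / 716 = 0.06747.

0.0675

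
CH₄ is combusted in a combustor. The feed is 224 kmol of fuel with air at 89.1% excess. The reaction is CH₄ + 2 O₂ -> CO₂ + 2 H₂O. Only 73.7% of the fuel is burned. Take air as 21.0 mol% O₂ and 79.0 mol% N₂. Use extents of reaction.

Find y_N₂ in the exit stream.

0.748

Stoichiometric O₂ = 2 × 224 = 448 kmol; O₂ fed = 448 × 1.891 = 847.2 kmol.
N₂ fed = 847.2 × 79/21 = 3187 kmol.
Fuel reacted = 0.737 × 224 → ξ = 165.1 kmol.
Outlet (n = n₀ + ν ξ):
  CH₄: 224 − 1(165.1) = 58.91
  O₂: 847.2 − 2(165.1) = 517
  N₂: 3187 (inert)
  CO₂: 0 + 1(165.1) = 165.1
  H₂O: 0 + 2(165.1) = 330.2
Total out = 4258 kmol; y_N₂ = 3187 / 4258 = 0.7484.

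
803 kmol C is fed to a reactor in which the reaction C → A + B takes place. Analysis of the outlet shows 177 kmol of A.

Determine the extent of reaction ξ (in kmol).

For A: n = n₀ + 1ξ → 177 = 0 + 1ξ, giving ξ = 177 kmol.
Outlet amounts (n = n₀ + ν ξ):
  C: 803 − 1(177) = 626
  A: 0 + 1(177) = 177
  B: 0 + 1(177) = 177

ξ = 177 kmol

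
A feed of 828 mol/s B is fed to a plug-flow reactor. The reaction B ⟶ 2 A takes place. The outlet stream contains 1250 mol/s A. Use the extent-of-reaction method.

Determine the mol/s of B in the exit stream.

For A: n = n₀ + 2ξ → 1250 = 0 + 2ξ, giving ξ = 625 mol/s.
Outlet amounts (n = n₀ + ν ξ):
  B: 828 − 1(625) = 203
  A: 0 + 2(625) = 1250

203 mol/s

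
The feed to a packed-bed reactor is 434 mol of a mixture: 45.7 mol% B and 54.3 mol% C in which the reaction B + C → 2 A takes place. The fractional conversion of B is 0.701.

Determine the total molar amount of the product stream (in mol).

434 mol

B reacted = 0.701 × 198.3 = 139 mol; ν_B = −1, so ξ = 139/1 = 139 mol.
Outlet amounts (n = n₀ + ν ξ):
  B: 198.3 − 1(139) = 59.3
  C: 235.7 − 1(139) = 96.63
  A: 0 + 2(139) = 278.1
Total out = 59.3 + 96.63 + 278.1 = 434 mol.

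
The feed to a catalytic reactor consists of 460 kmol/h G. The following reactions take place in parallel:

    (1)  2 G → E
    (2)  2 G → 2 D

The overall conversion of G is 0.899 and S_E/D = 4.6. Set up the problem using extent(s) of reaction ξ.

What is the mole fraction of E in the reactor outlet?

0.682

Conversion of G: G consumed = 0.899 × 460 = 413.5 kmol/h = 2ξ₁ + 2ξ₂.
Selectivity: 1ξ₁ / (2ξ₂) = 4.6 → ξ₁ = 9.2 ξ₂.
Substitute: (2·9.2 + 2) ξ₂ = 413.5 → ξ₂ = 20.27 kmol/h, ξ₁ = 186.5 kmol/h.
Outlet amounts (n = n₀ + Σ ν·ξ):
  G: 460 − 2(186.5) − 2(20.27) = 46.46
  E: 0 + 1(186.5) = 186.5
  D: 0 + 2(20.27) = 40.54
Total out = 273.5 kmol/h; y_E = 186.5 / 273.5 = 0.6819.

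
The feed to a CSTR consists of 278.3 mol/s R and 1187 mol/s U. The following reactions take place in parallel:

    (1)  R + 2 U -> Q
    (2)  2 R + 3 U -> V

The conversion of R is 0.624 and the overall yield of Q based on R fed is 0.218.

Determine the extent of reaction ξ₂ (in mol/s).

Yield of Q: 1ξ₁ / 278.3 = 0.218 → ξ₁ = 60.67 mol/s.
Conversion of R: 1ξ₁ + 2ξ₂ = 0.624 × 278.3 = 173.7 → ξ₂ = 56.49 mol/s.
Outlet amounts (n = n₀ + Σ ν·ξ):
  R: 278.3 − 1(60.67) − 2(56.49) = 104.6
  U: 1187 − 2(60.67) − 3(56.49) = 896.2
  Q: 0 + 1(60.67) = 60.67
  V: 0 + 1(56.49) = 56.49

ξ₂ = 56.5 mol/s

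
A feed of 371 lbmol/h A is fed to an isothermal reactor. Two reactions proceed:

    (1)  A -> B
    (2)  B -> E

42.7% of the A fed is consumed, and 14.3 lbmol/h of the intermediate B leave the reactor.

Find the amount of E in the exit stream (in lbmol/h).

Conversion of A: A consumed = 1ξ₁ = 0.427 × 371 → ξ₁ = 158.4 lbmol/h.
B balance: n_B = 0 + 1ξ₁ − 1ξ₂ = 14.3 → ξ₂ = (1·158.4 − 14.3)/1 = 144.1 lbmol/h.
Outlet amounts (n = n₀ + Σ ν·ξ):
  A: 371 − 1(158.4) = 212.6
  B: 0 + 1(158.4) − 1(144.1) = 14.3
  E: 0 + 1(144.1) = 144.1

144 lbmol/h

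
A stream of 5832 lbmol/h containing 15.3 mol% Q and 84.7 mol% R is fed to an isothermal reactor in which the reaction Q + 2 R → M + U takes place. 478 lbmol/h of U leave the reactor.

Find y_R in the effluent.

For U: n = n₀ + 1ξ → 478 = 0 + 1ξ, giving ξ = 478 lbmol/h.
Outlet amounts (n = n₀ + ν ξ):
  Q: 892.3 − 1(478) = 414.3
  R: 4940 − 2(478) = 3984
  M: 0 + 1(478) = 478
  U: 0 + 1(478) = 478
Total out = 5354 lbmol/h; y_R = 3984 / 5354 = 0.7441.

0.744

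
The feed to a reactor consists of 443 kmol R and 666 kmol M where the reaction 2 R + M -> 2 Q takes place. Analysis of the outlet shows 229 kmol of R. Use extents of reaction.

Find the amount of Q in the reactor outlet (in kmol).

For R: n = n₀ − 2ξ → 229 = 443 − 2ξ, giving ξ = 107 kmol.
Outlet amounts (n = n₀ + ν ξ):
  R: 443 − 2(107) = 229
  M: 666 − 1(107) = 559
  Q: 0 + 2(107) = 214

214 kmol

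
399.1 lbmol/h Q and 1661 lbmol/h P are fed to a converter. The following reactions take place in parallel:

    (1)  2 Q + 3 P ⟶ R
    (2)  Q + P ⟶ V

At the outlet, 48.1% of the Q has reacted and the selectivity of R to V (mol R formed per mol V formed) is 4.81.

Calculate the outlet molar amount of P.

Conversion of Q: Q consumed = 0.481 × 399.1 = 192 lbmol/h = 2ξ₁ + 1ξ₂.
Selectivity: 1ξ₁ / (1ξ₂) = 4.81 → ξ₁ = 4.81 ξ₂.
Substitute: (2·4.81 + 1) ξ₂ = 192 → ξ₂ = 18.08 lbmol/h, ξ₁ = 86.95 lbmol/h.
Outlet amounts (n = n₀ + Σ ν·ξ):
  Q: 399.1 − 2(86.95) − 1(18.08) = 207.1
  P: 1661 − 3(86.95) − 1(18.08) = 1382
  R: 0 + 1(86.95) = 86.95
  V: 0 + 1(18.08) = 18.08

1380 lbmol/h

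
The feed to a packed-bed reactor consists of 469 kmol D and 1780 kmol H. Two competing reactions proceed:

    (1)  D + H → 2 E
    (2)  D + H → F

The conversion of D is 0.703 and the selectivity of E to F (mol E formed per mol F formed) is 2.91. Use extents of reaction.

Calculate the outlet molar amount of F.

Conversion of D: D consumed = 0.703 × 469 = 329.7 kmol = 1ξ₁ + 1ξ₂.
Selectivity: 2ξ₁ / (1ξ₂) = 2.91 → ξ₁ = 1.455 ξ₂.
Substitute: (1·1.455 + 1) ξ₂ = 329.7 → ξ₂ = 134.3 kmol, ξ₁ = 195.4 kmol.
Outlet amounts (n = n₀ + Σ ν·ξ):
  D: 469 − 1(195.4) − 1(134.3) = 139.3
  H: 1780 − 1(195.4) − 1(134.3) = 1450
  E: 0 + 2(195.4) = 390.8
  F: 0 + 1(134.3) = 134.3

134 kmol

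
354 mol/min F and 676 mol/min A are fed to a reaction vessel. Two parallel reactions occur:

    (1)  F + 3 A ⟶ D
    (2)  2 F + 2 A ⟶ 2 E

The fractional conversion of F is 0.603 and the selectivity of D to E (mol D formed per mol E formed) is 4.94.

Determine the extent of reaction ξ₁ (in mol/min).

ξ₁ = 178 mol/min

Conversion of F: F consumed = 0.603 × 354 = 213.5 mol/min = 1ξ₁ + 2ξ₂.
Selectivity: 1ξ₁ / (2ξ₂) = 4.94 → ξ₁ = 9.88 ξ₂.
Substitute: (1·9.88 + 2) ξ₂ = 213.5 → ξ₂ = 17.97 mol/min, ξ₁ = 177.5 mol/min.
Outlet amounts (n = n₀ + Σ ν·ξ):
  F: 354 − 1(177.5) − 2(17.97) = 140.5
  A: 676 − 3(177.5) − 2(17.97) = 107.5
  D: 0 + 1(177.5) = 177.5
  E: 0 + 2(17.97) = 35.94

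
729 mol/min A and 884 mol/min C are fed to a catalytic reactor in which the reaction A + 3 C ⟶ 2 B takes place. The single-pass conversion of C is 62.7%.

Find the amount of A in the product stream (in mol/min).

544 mol/min

C reacted = 0.627 × 884 = 554.3 mol/min; ν_C = −3, so ξ = 554.3/3 = 184.8 mol/min.
Outlet amounts (n = n₀ + ν ξ):
  A: 729 − 1(184.8) = 544.2
  C: 884 − 3(184.8) = 329.7
  B: 0 + 2(184.8) = 369.5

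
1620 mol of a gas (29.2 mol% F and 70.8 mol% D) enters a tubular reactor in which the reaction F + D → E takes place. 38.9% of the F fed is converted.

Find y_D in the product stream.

F reacted = 0.389 × 473 = 184 mol; ν_F = −1, so ξ = 184/1 = 184 mol.
Outlet amounts (n = n₀ + ν ξ):
  F: 473 − 1(184) = 289
  D: 1147 − 1(184) = 962.9
  E: 0 + 1(184) = 184
Total out = 1436 mol; y_D = 962.9 / 1436 = 0.6706.

0.671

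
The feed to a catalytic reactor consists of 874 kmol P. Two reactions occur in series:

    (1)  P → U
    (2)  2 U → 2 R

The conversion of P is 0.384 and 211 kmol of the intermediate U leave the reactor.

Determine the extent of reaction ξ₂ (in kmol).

Conversion of P: P consumed = 1ξ₁ = 0.384 × 874 → ξ₁ = 335.6 kmol.
U balance: n_U = 0 + 1ξ₁ − 2ξ₂ = 211 → ξ₂ = (1·335.6 − 211)/2 = 62.31 kmol.
Outlet amounts (n = n₀ + Σ ν·ξ):
  P: 874 − 1(335.6) = 538.4
  U: 0 + 1(335.6) − 2(62.31) = 211
  R: 0 + 2(62.31) = 124.6

ξ₂ = 62.3 kmol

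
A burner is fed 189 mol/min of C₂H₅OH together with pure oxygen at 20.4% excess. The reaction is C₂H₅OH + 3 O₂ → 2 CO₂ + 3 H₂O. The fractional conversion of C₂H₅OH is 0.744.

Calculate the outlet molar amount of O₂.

Stoichiometric O₂ = 3 × 189 = 567 mol/min; O₂ fed = 567 × 1.204 = 682.7 mol/min.
Fuel reacted = 0.744 × 189 → ξ = 140.6 mol/min.
Outlet (n = n₀ + ν ξ):
  C₂H₅OH: 189 − 1(140.6) = 48.38
  O₂: 682.7 − 3(140.6) = 260.8
  CO₂: 0 + 2(140.6) = 281.2
  H₂O: 0 + 3(140.6) = 421.8

261 mol/min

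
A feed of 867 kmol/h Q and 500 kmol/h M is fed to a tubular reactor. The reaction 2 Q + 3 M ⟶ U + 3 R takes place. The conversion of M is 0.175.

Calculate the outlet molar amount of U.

29.2 kmol/h

M reacted = 0.175 × 500 = 87.5 kmol/h; ν_M = −3, so ξ = 87.5/3 = 29.17 kmol/h.
Outlet amounts (n = n₀ + ν ξ):
  Q: 867 − 2(29.17) = 808.7
  M: 500 − 3(29.17) = 412.5
  U: 0 + 1(29.17) = 29.17
  R: 0 + 3(29.17) = 87.5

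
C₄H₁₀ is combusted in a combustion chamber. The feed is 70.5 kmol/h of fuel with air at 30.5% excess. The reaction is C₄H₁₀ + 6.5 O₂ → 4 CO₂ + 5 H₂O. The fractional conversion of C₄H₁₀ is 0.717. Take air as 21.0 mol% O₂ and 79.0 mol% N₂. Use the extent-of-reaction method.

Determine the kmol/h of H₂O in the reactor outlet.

253 kmol/h

Stoichiometric O₂ = 6.5 × 70.5 = 458.2 kmol/h; O₂ fed = 458.2 × 1.305 = 598 kmol/h.
N₂ fed = 598 × 79/21 = 2250 kmol/h.
Fuel reacted = 0.717 × 70.5 → ξ = 50.55 kmol/h.
Outlet (n = n₀ + ν ξ):
  C₄H₁₀: 70.5 − 1(50.55) = 19.95
  O₂: 598 − 6.5(50.55) = 269.5
  N₂: 2250 (inert)
  CO₂: 0 + 4(50.55) = 202.2
  H₂O: 0 + 5(50.55) = 252.7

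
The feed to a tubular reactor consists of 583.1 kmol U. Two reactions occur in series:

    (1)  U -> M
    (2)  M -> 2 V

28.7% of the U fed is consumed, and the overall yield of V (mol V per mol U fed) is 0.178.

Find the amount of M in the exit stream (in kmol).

115 kmol

Conversion of U: U consumed = 1ξ₁ = 0.287 × 583.1 → ξ₁ = 167.3 kmol.
Yield of V: 2ξ₂ / 583.1 = 0.178 → ξ₂ = 51.9 kmol.
Outlet amounts (n = n₀ + Σ ν·ξ):
  U: 583.1 − 1(167.3) = 415.8
  M: 0 + 1(167.3) − 1(51.9) = 115.5
  V: 0 + 2(51.9) = 103.8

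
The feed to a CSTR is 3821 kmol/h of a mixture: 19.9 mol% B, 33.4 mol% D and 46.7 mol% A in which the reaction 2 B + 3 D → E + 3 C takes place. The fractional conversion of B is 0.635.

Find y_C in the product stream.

0.202

B reacted = 0.635 × 760.4 = 482.8 kmol/h; ν_B = −2, so ξ = 482.8/2 = 241.4 kmol/h.
Outlet amounts (n = n₀ + ν ξ):
  B: 760.4 − 2(241.4) = 277.5
  D: 1276 − 3(241.4) = 552
  E: 0 + 1(241.4) = 241.4
  C: 0 + 3(241.4) = 724.3
  A: 1784 (inert)
Total out = 3580 kmol/h; y_C = 724.3 / 3580 = 0.2023.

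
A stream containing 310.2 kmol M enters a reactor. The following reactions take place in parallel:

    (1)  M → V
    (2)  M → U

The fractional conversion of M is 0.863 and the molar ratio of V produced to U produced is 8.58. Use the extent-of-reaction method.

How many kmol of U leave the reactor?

27.9 kmol

Conversion of M: M consumed = 0.863 × 310.2 = 267.7 kmol = 1ξ₁ + 1ξ₂.
Selectivity: 1ξ₁ / (1ξ₂) = 8.58 → ξ₁ = 8.58 ξ₂.
Substitute: (1·8.58 + 1) ξ₂ = 267.7 → ξ₂ = 27.94 kmol, ξ₁ = 239.8 kmol.
Outlet amounts (n = n₀ + Σ ν·ξ):
  M: 310.2 − 1(239.8) − 1(27.94) = 42.5
  V: 0 + 1(239.8) = 239.8
  U: 0 + 1(27.94) = 27.94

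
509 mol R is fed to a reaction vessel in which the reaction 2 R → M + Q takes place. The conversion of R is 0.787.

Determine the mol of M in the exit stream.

200 mol

R reacted = 0.787 × 509 = 400.6 mol; ν_R = −2, so ξ = 400.6/2 = 200.3 mol.
Outlet amounts (n = n₀ + ν ξ):
  R: 509 − 2(200.3) = 108.4
  M: 0 + 1(200.3) = 200.3
  Q: 0 + 1(200.3) = 200.3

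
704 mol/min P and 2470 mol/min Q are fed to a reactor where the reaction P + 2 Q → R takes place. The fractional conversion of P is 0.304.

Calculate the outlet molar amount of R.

P reacted = 0.304 × 704 = 214 mol/min; ν_P = −1, so ξ = 214/1 = 214 mol/min.
Outlet amounts (n = n₀ + ν ξ):
  P: 704 − 1(214) = 490
  Q: 2470 − 2(214) = 2042
  R: 0 + 1(214) = 214

214 mol/min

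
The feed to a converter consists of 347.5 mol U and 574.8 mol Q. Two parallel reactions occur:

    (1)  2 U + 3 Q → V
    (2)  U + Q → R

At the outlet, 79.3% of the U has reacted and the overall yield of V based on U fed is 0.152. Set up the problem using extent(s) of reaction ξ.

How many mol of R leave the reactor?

170 mol

Yield of V: 1ξ₁ / 347.5 = 0.152 → ξ₁ = 52.82 mol.
Conversion of U: 2ξ₁ + 1ξ₂ = 0.793 × 347.5 = 275.6 → ξ₂ = 169.9 mol.
Outlet amounts (n = n₀ + Σ ν·ξ):
  U: 347.5 − 2(52.82) − 1(169.9) = 71.93
  Q: 574.8 − 3(52.82) − 1(169.9) = 246.4
  V: 0 + 1(52.82) = 52.82
  R: 0 + 1(169.9) = 169.9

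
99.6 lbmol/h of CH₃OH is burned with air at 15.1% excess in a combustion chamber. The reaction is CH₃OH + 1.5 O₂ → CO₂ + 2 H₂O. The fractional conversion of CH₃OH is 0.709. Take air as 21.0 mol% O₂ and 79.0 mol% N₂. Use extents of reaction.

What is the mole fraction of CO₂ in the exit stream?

Stoichiometric O₂ = 1.5 × 99.6 = 149.4 lbmol/h; O₂ fed = 149.4 × 1.151 = 172 lbmol/h.
N₂ fed = 172 × 79/21 = 646.9 lbmol/h.
Fuel reacted = 0.709 × 99.6 → ξ = 70.62 lbmol/h.
Outlet (n = n₀ + ν ξ):
  CH₃OH: 99.6 − 1(70.62) = 28.98
  O₂: 172 − 1.5(70.62) = 66.03
  N₂: 646.9 (inert)
  CO₂: 0 + 1(70.62) = 70.62
  H₂O: 0 + 2(70.62) = 141.2
Total out = 953.8 lbmol/h; y_CO₂ = 70.62 / 953.8 = 0.07404.

0.074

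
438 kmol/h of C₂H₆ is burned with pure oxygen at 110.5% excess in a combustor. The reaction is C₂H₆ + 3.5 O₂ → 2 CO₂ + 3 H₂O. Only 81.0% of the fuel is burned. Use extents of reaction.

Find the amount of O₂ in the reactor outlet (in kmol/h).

Stoichiometric O₂ = 3.5 × 438 = 1533 kmol/h; O₂ fed = 1533 × 2.105 = 3227 kmol/h.
Fuel reacted = 0.81 × 438 → ξ = 354.8 kmol/h.
Outlet (n = n₀ + ν ξ):
  C₂H₆: 438 − 1(354.8) = 83.22
  O₂: 3227 − 3.5(354.8) = 1985
  CO₂: 0 + 2(354.8) = 709.6
  H₂O: 0 + 3(354.8) = 1064

1990 kmol/h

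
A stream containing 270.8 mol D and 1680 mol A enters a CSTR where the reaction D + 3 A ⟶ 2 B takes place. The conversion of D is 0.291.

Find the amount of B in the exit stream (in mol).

158 mol

D reacted = 0.291 × 270.8 = 78.8 mol; ν_D = −1, so ξ = 78.8/1 = 78.8 mol.
Outlet amounts (n = n₀ + ν ξ):
  D: 270.8 − 1(78.8) = 192
  A: 1680 − 3(78.8) = 1444
  B: 0 + 2(78.8) = 157.6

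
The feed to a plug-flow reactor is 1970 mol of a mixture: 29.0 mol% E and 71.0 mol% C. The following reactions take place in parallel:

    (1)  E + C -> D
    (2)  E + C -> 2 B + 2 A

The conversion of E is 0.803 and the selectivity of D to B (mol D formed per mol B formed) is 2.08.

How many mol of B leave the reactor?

178 mol

Conversion of E: E consumed = 0.803 × 571.3 = 458.8 mol = 1ξ₁ + 1ξ₂.
Selectivity: 1ξ₁ / (2ξ₂) = 2.08 → ξ₁ = 4.16 ξ₂.
Substitute: (1·4.16 + 1) ξ₂ = 458.8 → ξ₂ = 88.91 mol, ξ₁ = 369.8 mol.
Outlet amounts (n = n₀ + Σ ν·ξ):
  E: 571.3 − 1(369.8) − 1(88.91) = 112.5
  C: 1399 − 1(369.8) − 1(88.91) = 939.9
  D: 0 + 1(369.8) = 369.8
  B: 0 + 2(88.91) = 177.8
  A: 0 + 2(88.91) = 177.8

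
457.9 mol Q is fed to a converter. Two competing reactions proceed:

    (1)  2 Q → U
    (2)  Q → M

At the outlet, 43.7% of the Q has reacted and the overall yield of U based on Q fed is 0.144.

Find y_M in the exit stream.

Yield of U: 1ξ₁ / 457.9 = 0.144 → ξ₁ = 65.94 mol.
Conversion of Q: 2ξ₁ + 1ξ₂ = 0.437 × 457.9 = 200.1 → ξ₂ = 68.23 mol.
Outlet amounts (n = n₀ + Σ ν·ξ):
  Q: 457.9 − 2(65.94) − 1(68.23) = 257.8
  U: 0 + 1(65.94) = 65.94
  M: 0 + 1(68.23) = 68.23
Total out = 392 mol; y_M = 68.23 / 392 = 0.1741.

0.174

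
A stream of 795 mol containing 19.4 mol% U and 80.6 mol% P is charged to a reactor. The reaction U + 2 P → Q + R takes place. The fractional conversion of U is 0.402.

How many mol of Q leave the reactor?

U reacted = 0.402 × 154.2 = 62 mol; ν_U = −1, so ξ = 62/1 = 62 mol.
Outlet amounts (n = n₀ + ν ξ):
  U: 154.2 − 1(62) = 92.23
  P: 640.8 − 2(62) = 516.8
  Q: 0 + 1(62) = 62
  R: 0 + 1(62) = 62

62 mol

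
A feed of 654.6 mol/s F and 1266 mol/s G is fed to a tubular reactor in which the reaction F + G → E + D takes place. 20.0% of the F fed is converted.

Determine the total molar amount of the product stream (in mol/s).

1920 mol/s

F reacted = 0.2 × 654.6 = 130.9 mol/s; ν_F = −1, so ξ = 130.9/1 = 130.9 mol/s.
Outlet amounts (n = n₀ + ν ξ):
  F: 654.6 − 1(130.9) = 523.7
  G: 1266 − 1(130.9) = 1135
  E: 0 + 1(130.9) = 130.9
  D: 0 + 1(130.9) = 130.9
Total out = 523.7 + 1135 + 130.9 + 130.9 = 1921 mol/s.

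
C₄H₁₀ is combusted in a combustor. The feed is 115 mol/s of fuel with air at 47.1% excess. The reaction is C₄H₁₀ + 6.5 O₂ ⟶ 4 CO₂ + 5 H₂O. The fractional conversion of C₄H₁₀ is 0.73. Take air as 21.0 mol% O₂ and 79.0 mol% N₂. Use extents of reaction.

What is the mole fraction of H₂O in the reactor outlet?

0.0766

Stoichiometric O₂ = 6.5 × 115 = 747.5 mol/s; O₂ fed = 747.5 × 1.471 = 1100 mol/s.
N₂ fed = 1100 × 79/21 = 4136 mol/s.
Fuel reacted = 0.73 × 115 → ξ = 83.95 mol/s.
Outlet (n = n₀ + ν ξ):
  C₄H₁₀: 115 − 1(83.95) = 31.05
  O₂: 1100 − 6.5(83.95) = 553.9
  N₂: 4136 (inert)
  CO₂: 0 + 4(83.95) = 335.8
  H₂O: 0 + 5(83.95) = 419.8
Total out = 5477 mol/s; y_H₂O = 419.8 / 5477 = 0.07664.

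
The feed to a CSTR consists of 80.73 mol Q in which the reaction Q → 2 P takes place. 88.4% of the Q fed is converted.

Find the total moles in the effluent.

Q reacted = 0.884 × 80.73 = 71.37 mol; ν_Q = −1, so ξ = 71.37/1 = 71.37 mol.
Outlet amounts (n = n₀ + ν ξ):
  Q: 80.73 − 1(71.37) = 9.365
  P: 0 + 2(71.37) = 142.7
Total out = 9.365 + 142.7 = 152.1 mol.

152 mol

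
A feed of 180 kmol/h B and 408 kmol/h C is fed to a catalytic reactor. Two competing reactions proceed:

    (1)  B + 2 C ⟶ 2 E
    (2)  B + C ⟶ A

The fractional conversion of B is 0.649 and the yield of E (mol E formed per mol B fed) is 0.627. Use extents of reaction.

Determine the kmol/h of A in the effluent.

60.4 kmol/h

Yield of E: 2ξ₁ / 180 = 0.627 → ξ₁ = 56.43 kmol/h.
Conversion of B: 1ξ₁ + 1ξ₂ = 0.649 × 180 = 116.8 → ξ₂ = 60.39 kmol/h.
Outlet amounts (n = n₀ + Σ ν·ξ):
  B: 180 − 1(56.43) − 1(60.39) = 63.18
  C: 408 − 2(56.43) − 1(60.39) = 234.8
  E: 0 + 2(56.43) = 112.9
  A: 0 + 1(60.39) = 60.39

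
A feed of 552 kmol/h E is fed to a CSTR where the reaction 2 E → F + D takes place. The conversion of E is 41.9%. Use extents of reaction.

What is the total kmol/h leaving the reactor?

552 kmol/h

E reacted = 0.419 × 552 = 231.3 kmol/h; ν_E = −2, so ξ = 231.3/2 = 115.6 kmol/h.
Outlet amounts (n = n₀ + ν ξ):
  E: 552 − 2(115.6) = 320.7
  F: 0 + 1(115.6) = 115.6
  D: 0 + 1(115.6) = 115.6
Total out = 320.7 + 115.6 + 115.6 = 552 kmol/h.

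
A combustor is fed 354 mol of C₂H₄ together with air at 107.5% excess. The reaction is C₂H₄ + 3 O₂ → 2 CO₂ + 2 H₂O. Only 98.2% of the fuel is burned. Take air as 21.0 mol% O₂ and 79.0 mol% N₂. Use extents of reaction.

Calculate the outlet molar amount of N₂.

Stoichiometric O₂ = 3 × 354 = 1062 mol; O₂ fed = 1062 × 2.075 = 2204 mol.
N₂ fed = 2204 × 79/21 = 8290 mol.
Fuel reacted = 0.982 × 354 → ξ = 347.6 mol.
Outlet (n = n₀ + ν ξ):
  C₂H₄: 354 − 1(347.6) = 6.372
  O₂: 2204 − 3(347.6) = 1161
  N₂: 8290 (inert)
  CO₂: 0 + 2(347.6) = 695.3
  H₂O: 0 + 2(347.6) = 695.3

8290 mol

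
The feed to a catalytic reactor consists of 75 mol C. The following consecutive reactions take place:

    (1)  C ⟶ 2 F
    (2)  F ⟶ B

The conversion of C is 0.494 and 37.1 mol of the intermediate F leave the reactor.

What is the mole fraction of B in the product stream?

0.33

Conversion of C: C consumed = 1ξ₁ = 0.494 × 75 → ξ₁ = 37.05 mol.
F balance: n_F = 0 + 2ξ₁ − 1ξ₂ = 37.1 → ξ₂ = (2·37.05 − 37.1)/1 = 37 mol.
Outlet amounts (n = n₀ + Σ ν·ξ):
  C: 75 − 1(37.05) = 37.95
  F: 0 + 2(37.05) − 1(37) = 37.1
  B: 0 + 1(37) = 37
Total out = 112 mol; y_B = 37 / 112 = 0.3302.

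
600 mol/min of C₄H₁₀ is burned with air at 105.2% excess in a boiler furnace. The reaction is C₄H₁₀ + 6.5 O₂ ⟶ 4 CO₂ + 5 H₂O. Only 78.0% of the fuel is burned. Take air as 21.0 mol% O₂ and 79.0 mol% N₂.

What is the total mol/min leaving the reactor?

39400 mol/min

Stoichiometric O₂ = 6.5 × 600 = 3900 mol/min; O₂ fed = 3900 × 2.052 = 8003 mol/min.
N₂ fed = 8003 × 79/21 = 30110 mol/min.
Fuel reacted = 0.78 × 600 → ξ = 468 mol/min.
Outlet (n = n₀ + ν ξ):
  C₄H₁₀: 600 − 1(468) = 132
  O₂: 8003 − 6.5(468) = 4961
  N₂: 30110 (inert)
  CO₂: 0 + 4(468) = 1872
  H₂O: 0 + 5(468) = 2340
Total out = 132 + 4961 + 30110 + 1872 + 2340 = 39410 mol/min.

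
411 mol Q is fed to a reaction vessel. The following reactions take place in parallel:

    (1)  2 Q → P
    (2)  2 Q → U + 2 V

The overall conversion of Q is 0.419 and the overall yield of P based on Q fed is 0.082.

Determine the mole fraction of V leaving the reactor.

Yield of P: 1ξ₁ / 411 = 0.082 → ξ₁ = 33.7 mol.
Conversion of Q: 2ξ₁ + 2ξ₂ = 0.419 × 411 = 172.2 → ξ₂ = 52.4 mol.
Outlet amounts (n = n₀ + Σ ν·ξ):
  Q: 411 − 2(33.7) − 2(52.4) = 238.8
  P: 0 + 1(33.7) = 33.7
  U: 0 + 1(52.4) = 52.4
  V: 0 + 2(52.4) = 104.8
Total out = 429.7 mol; y_V = 104.8 / 429.7 = 0.2439.

0.244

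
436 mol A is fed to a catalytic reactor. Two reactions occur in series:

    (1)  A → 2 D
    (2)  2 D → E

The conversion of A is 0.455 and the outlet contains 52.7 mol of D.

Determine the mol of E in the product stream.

172 mol

Conversion of A: A consumed = 1ξ₁ = 0.455 × 436 → ξ₁ = 198.4 mol.
D balance: n_D = 0 + 2ξ₁ − 2ξ₂ = 52.7 → ξ₂ = (2·198.4 − 52.7)/2 = 172 mol.
Outlet amounts (n = n₀ + Σ ν·ξ):
  A: 436 − 1(198.4) = 237.6
  D: 0 + 2(198.4) − 2(172) = 52.7
  E: 0 + 1(172) = 172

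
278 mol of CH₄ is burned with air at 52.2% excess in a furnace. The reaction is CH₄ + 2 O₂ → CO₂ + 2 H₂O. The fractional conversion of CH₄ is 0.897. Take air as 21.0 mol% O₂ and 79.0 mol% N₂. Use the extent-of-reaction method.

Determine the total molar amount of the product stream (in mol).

4310 mol

Stoichiometric O₂ = 2 × 278 = 556 mol; O₂ fed = 556 × 1.522 = 846.2 mol.
N₂ fed = 846.2 × 79/21 = 3183 mol.
Fuel reacted = 0.897 × 278 → ξ = 249.4 mol.
Outlet (n = n₀ + ν ξ):
  CH₄: 278 − 1(249.4) = 28.63
  O₂: 846.2 − 2(249.4) = 347.5
  N₂: 3183 (inert)
  CO₂: 0 + 1(249.4) = 249.4
  H₂O: 0 + 2(249.4) = 498.7
Total out = 28.63 + 347.5 + 3183 + 249.4 + 498.7 = 4308 mol.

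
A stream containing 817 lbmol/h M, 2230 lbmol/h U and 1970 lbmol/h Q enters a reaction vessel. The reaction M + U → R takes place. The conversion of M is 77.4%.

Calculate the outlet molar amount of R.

632 lbmol/h

M reacted = 0.774 × 817 = 632.4 lbmol/h; ν_M = −1, so ξ = 632.4/1 = 632.4 lbmol/h.
Outlet amounts (n = n₀ + ν ξ):
  M: 817 − 1(632.4) = 184.6
  U: 2230 − 1(632.4) = 1598
  R: 0 + 1(632.4) = 632.4
  Q: 1970 (inert)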